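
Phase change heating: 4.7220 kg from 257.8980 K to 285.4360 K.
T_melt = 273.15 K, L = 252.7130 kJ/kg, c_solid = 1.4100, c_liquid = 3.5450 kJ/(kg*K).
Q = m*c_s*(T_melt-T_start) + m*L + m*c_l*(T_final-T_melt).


Q1 (sensible, solid) = 4.7220 * 1.4100 * 15.2520 = 101.5481 kJ
Q2 (latent) = 4.7220 * 252.7130 = 1193.3108 kJ
Q3 (sensible, liquid) = 4.7220 * 3.5450 * 12.2860 = 205.6614 kJ
Q_total = 1500.5203 kJ

1500.5203 kJ


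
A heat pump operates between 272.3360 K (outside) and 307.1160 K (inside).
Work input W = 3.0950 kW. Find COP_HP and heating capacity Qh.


COP = 307.1160 / 34.7800 = 8.8302
Qh = 8.8302 * 3.0950 = 27.3296 kW

COP = 8.8302, Qh = 27.3296 kW


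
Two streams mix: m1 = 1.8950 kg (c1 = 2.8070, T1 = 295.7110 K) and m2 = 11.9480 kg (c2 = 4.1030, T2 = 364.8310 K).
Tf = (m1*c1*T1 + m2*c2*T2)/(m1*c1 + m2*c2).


num = 19457.9454
den = 54.3419
Tf = 358.0652 K

358.0652 K


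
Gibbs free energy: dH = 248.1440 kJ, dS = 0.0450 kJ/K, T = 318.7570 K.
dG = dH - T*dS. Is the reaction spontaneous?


T*dS = 318.7570 * 0.0450 = 14.3441 kJ
dG = 248.1440 - 14.3441 = 233.7999 kJ (non-spontaneous)

dG = 233.7999 kJ, non-spontaneous


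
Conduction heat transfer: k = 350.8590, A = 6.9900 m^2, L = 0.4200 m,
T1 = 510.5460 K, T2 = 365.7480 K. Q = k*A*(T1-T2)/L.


dT = 144.7980 K
Q = 350.8590 * 6.9900 * 144.7980 / 0.4200 = 845518.4132 W

845518.4132 W


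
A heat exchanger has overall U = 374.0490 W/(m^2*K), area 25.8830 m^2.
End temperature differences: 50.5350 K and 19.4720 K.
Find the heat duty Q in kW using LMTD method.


LMTD = 32.5714 K
Q = 374.0490 * 25.8830 * 32.5714 = 315340.6093 W = 315.3406 kW

315.3406 kW


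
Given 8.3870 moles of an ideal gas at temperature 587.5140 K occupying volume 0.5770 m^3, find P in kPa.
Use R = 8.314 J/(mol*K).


P = nRT/V = 8.3870 * 8.314 * 587.5140 / 0.5770
= 40967.0680 / 0.5770 = 71000.1179 Pa = 71.0001 kPa

71.0001 kPa


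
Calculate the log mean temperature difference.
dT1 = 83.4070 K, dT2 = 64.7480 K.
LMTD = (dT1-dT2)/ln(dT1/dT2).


dT1/dT2 = 1.2882
ln(dT1/dT2) = 0.2532
LMTD = 18.6590 / 0.2532 = 73.6842 K

73.6842 K


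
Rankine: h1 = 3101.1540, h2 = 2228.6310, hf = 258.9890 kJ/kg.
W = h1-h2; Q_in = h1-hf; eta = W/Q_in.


W = 872.5230 kJ/kg
Q_in = 2842.1650 kJ/kg
eta = 0.3070 = 30.6992%

eta = 30.6992%


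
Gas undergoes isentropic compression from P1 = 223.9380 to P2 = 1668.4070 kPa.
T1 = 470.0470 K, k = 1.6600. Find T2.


(k-1)/k = 0.3976
(P2/P1)^exp = 2.2221
T2 = 470.0470 * 2.2221 = 1044.5022 K

1044.5022 K


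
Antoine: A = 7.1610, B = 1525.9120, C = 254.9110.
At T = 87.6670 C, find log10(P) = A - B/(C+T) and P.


C+T = 342.5780
B/(C+T) = 4.4542
log10(P) = 7.1610 - 4.4542 = 2.7068
P = 10^2.7068 = 509.0927 mmHg

509.0927 mmHg


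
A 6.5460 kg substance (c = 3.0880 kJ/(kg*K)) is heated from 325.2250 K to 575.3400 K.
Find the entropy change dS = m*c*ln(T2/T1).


T2/T1 = 1.7691
ln(T2/T1) = 0.5704
dS = 6.5460 * 3.0880 * 0.5704 = 11.5310 kJ/K

11.5310 kJ/K


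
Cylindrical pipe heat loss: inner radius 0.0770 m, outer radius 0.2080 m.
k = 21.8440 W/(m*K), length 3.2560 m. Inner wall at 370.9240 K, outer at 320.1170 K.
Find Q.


dT = 50.8070 K
ln(ro/ri) = 0.9937
Q = 2*pi*21.8440*3.2560*50.8070 / 0.9937 = 22848.1174 W

22848.1174 W


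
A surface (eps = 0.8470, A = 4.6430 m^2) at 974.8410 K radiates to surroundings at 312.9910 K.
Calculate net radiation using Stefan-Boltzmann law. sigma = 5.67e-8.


T^4 = 9.0310e+11
Tsurr^4 = 9.5968e+09
Q = 0.8470 * 5.67e-8 * 4.6430 * 8.9350e+11 = 199232.6682 W

199232.6682 W


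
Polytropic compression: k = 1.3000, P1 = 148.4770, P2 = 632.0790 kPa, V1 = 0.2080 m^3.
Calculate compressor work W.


(k-1)/k = 0.2308
(P2/P1)^exp = 1.3969
W = 4.3333 * 148.4770 * 0.2080 * (1.3969 - 1) = 53.1222 kJ

53.1222 kJ


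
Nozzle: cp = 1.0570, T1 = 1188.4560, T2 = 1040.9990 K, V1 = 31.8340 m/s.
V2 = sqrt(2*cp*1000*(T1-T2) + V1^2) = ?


dT = 147.4570 K
2*cp*1000*dT = 311724.0980
V1^2 = 1013.4036
V2 = sqrt(312737.5016) = 559.2294 m/s

559.2294 m/s


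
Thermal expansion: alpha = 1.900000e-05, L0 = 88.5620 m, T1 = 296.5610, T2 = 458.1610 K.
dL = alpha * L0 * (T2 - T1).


dT = 161.6000 K
dL = 1.900000e-05 * 88.5620 * 161.6000 = 0.271921 m
L_final = 88.833921 m

dL = 0.271921 m


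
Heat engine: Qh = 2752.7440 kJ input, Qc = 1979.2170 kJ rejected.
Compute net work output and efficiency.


W = 2752.7440 - 1979.2170 = 773.5270 kJ
eta = 773.5270 / 2752.7440 = 0.2810 = 28.1002%

W = 773.5270 kJ, eta = 28.1002%


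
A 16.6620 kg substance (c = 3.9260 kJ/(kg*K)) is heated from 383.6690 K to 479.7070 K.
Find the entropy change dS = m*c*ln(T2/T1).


T2/T1 = 1.2503
ln(T2/T1) = 0.2234
dS = 16.6620 * 3.9260 * 0.2234 = 14.6134 kJ/K

14.6134 kJ/K


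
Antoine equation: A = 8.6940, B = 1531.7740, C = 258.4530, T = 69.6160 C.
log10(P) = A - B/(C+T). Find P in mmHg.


C+T = 328.0690
B/(C+T) = 4.6691
log10(P) = 8.6940 - 4.6691 = 4.0249
P = 10^4.0249 = 10591.0624 mmHg

10591.0624 mmHg


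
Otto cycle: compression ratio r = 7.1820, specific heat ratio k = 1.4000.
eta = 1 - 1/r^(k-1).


r^(k-1) = 2.2004
eta = 1 - 1/2.2004 = 0.5455 = 54.5534%

54.5534%


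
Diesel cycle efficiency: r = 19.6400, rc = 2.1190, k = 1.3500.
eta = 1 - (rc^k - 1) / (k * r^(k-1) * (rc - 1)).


r^(k-1) = 2.8353
rc^k = 2.7560
eta = 0.5900 = 59.0025%

59.0025%


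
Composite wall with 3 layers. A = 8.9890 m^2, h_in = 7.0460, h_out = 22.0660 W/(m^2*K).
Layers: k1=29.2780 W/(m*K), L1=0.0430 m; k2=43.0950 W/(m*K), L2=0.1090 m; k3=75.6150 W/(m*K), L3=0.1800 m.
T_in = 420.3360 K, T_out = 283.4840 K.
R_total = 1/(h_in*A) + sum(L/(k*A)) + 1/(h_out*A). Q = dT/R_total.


R_conv_in = 1/(7.0460*8.9890) = 0.0158
R_1 = 0.0430/(29.2780*8.9890) = 0.0002
R_2 = 0.1090/(43.0950*8.9890) = 0.0003
R_3 = 0.1800/(75.6150*8.9890) = 0.0003
R_conv_out = 1/(22.0660*8.9890) = 0.0050
R_total = 0.0215 K/W
Q = 136.8520 / 0.0215 = 6353.4389 W

R_total = 0.0215 K/W, Q = 6353.4389 W


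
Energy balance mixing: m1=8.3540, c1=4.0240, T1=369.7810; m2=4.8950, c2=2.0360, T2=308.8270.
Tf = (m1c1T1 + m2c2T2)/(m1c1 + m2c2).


num = 15508.5793
den = 43.5827
Tf = 355.8424 K

355.8424 K


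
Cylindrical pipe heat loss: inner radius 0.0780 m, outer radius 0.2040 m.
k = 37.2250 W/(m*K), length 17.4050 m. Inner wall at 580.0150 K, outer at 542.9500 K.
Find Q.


dT = 37.0650 K
ln(ro/ri) = 0.9614
Q = 2*pi*37.2250*17.4050*37.0650 / 0.9614 = 156943.5401 W

156943.5401 W


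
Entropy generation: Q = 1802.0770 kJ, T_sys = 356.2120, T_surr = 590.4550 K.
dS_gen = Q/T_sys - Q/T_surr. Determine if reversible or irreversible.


dS_sys = 1802.0770/356.2120 = 5.0590 kJ/K
dS_surr = -1802.0770/590.4550 = -3.0520 kJ/K
dS_gen = 5.0590 - 3.0520 = 2.0070 kJ/K (irreversible)

dS_gen = 2.0070 kJ/K, irreversible


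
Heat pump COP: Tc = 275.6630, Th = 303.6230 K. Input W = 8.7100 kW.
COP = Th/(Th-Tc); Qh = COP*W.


COP = 303.6230 / 27.9600 = 10.8592
Qh = 10.8592 * 8.7100 = 94.5836 kW

COP = 10.8592, Qh = 94.5836 kW


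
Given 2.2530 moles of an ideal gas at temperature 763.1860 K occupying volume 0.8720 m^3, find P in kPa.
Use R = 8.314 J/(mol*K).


P = nRT/V = 2.2530 * 8.314 * 763.1860 / 0.8720
= 14295.5743 / 0.8720 = 16394.0072 Pa = 16.3940 kPa

16.3940 kPa


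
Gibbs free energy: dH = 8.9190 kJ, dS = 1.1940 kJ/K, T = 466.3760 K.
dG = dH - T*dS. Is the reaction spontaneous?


T*dS = 466.3760 * 1.1940 = 556.8529 kJ
dG = 8.9190 - 556.8529 = -547.9339 kJ (spontaneous)

dG = -547.9339 kJ, spontaneous


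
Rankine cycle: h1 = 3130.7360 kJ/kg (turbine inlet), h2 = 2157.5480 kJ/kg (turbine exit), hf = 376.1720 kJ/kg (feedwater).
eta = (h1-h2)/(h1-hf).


W = 973.1880 kJ/kg
Q_in = 2754.5640 kJ/kg
eta = 0.3533 = 35.3300%

eta = 35.3300%


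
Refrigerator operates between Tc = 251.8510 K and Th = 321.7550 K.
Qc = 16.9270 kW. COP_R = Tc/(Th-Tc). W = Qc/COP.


COP = 251.8510 / 69.9040 = 3.6028
W = 16.9270 / 3.6028 = 4.6983 kW

COP = 3.6028, W = 4.6983 kW


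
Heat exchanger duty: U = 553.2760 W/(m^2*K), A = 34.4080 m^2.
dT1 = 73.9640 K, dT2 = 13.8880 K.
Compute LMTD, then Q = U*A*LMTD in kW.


LMTD = 35.9187 K
Q = 553.2760 * 34.4080 * 35.9187 = 683789.2920 W = 683.7893 kW

683.7893 kW


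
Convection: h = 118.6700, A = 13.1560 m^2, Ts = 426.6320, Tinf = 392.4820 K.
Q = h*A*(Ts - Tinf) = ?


dT = 34.1500 K
Q = 118.6700 * 13.1560 * 34.1500 = 53315.7491 W

53315.7491 W


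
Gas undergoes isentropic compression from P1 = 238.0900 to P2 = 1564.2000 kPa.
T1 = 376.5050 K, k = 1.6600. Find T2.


(k-1)/k = 0.3976
(P2/P1)^exp = 2.1137
T2 = 376.5050 * 2.1137 = 795.8316 K

795.8316 K


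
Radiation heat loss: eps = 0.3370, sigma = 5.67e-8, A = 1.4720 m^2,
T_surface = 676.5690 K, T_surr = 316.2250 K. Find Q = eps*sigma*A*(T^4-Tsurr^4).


T^4 = 2.0953e+11
Tsurr^4 = 9.9997e+09
Q = 0.3370 * 5.67e-8 * 1.4720 * 1.9953e+11 = 5612.1854 W

5612.1854 W


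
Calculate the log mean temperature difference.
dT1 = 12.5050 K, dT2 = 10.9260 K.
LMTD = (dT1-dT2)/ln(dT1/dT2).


dT1/dT2 = 1.1445
ln(dT1/dT2) = 0.1350
LMTD = 1.5790 / 0.1350 = 11.6977 K

11.6977 K


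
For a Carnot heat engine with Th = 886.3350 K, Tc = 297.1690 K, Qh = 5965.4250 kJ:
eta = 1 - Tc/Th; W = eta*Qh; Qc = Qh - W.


eta = 1 - 297.1690/886.3350 = 0.6647
W = 0.6647 * 5965.4250 = 3965.3467 kJ
Qc = 5965.4250 - 3965.3467 = 2000.0783 kJ

eta = 66.4722%, W = 3965.3467 kJ, Qc = 2000.0783 kJ


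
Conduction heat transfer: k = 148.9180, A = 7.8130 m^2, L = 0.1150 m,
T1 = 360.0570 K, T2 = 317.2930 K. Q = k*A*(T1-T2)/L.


dT = 42.7640 K
Q = 148.9180 * 7.8130 * 42.7640 / 0.1150 = 432658.7585 W

432658.7585 W


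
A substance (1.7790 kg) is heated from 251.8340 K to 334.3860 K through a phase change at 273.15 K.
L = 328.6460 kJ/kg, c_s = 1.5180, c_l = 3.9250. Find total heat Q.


Q1 (sensible, solid) = 1.7790 * 1.5180 * 21.3160 = 57.5643 kJ
Q2 (latent) = 1.7790 * 328.6460 = 584.6612 kJ
Q3 (sensible, liquid) = 1.7790 * 3.9250 * 61.2360 = 427.5850 kJ
Q_total = 1069.8105 kJ

1069.8105 kJ


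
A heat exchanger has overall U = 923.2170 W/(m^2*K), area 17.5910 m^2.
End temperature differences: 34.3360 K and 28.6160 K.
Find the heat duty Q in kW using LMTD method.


LMTD = 31.3892 K
Q = 923.2170 * 17.5910 * 31.3892 = 509770.1166 W = 509.7701 kW

509.7701 kW


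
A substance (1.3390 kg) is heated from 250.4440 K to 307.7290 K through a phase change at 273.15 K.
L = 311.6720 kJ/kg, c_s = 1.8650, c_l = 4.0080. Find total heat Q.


Q1 (sensible, solid) = 1.3390 * 1.8650 * 22.7060 = 56.7022 kJ
Q2 (latent) = 1.3390 * 311.6720 = 417.3288 kJ
Q3 (sensible, liquid) = 1.3390 * 4.0080 * 34.5790 = 185.5755 kJ
Q_total = 659.6066 kJ

659.6066 kJ


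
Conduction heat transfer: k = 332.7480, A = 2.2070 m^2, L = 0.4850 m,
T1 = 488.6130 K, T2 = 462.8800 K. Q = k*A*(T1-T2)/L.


dT = 25.7330 K
Q = 332.7480 * 2.2070 * 25.7330 / 0.4850 = 38964.2632 W

38964.2632 W


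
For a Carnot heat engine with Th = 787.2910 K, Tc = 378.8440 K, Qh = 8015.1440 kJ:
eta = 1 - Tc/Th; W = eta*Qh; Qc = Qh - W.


eta = 1 - 378.8440/787.2910 = 0.5188
W = 0.5188 * 8015.1440 = 4158.2611 kJ
Qc = 8015.1440 - 4158.2611 = 3856.8829 kJ

eta = 51.8801%, W = 4158.2611 kJ, Qc = 3856.8829 kJ


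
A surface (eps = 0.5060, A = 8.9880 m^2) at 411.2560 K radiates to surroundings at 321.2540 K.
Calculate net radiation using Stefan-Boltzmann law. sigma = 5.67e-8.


T^4 = 2.8605e+10
Tsurr^4 = 1.0651e+10
Q = 0.5060 * 5.67e-8 * 8.9880 * 1.7954e+10 = 4629.8489 W

4629.8489 W


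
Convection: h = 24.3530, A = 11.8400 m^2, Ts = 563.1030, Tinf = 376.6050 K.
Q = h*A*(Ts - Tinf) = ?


dT = 186.4980 K
Q = 24.3530 * 11.8400 * 186.4980 = 53774.7438 W

53774.7438 W


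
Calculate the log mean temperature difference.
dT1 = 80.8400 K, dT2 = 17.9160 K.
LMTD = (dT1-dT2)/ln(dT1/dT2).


dT1/dT2 = 4.5122
ln(dT1/dT2) = 1.5068
LMTD = 62.9240 / 1.5068 = 41.7606 K

41.7606 K


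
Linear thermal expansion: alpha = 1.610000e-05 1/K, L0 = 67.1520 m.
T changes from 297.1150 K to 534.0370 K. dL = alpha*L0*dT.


dT = 236.9220 K
dL = 1.610000e-05 * 67.1520 * 236.9220 = 0.256148 m
L_final = 67.408148 m

dL = 0.256148 m


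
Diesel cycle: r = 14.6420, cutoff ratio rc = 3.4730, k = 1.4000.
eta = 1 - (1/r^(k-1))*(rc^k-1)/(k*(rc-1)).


r^(k-1) = 2.9258
rc^k = 5.7146
eta = 0.5346 = 53.4571%

53.4571%


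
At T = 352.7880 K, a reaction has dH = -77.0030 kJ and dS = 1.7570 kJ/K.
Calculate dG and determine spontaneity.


T*dS = 352.7880 * 1.7570 = 619.8485 kJ
dG = -77.0030 - 619.8485 = -696.8515 kJ (spontaneous)

dG = -696.8515 kJ, spontaneous


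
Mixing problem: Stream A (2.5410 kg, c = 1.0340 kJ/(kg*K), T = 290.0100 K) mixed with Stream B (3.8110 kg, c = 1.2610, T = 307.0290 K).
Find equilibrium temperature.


num = 2237.4509
den = 7.4331
Tf = 301.0132 K

301.0132 K


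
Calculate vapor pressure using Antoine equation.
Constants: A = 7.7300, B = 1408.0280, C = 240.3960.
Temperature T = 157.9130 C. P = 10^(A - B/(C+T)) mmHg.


C+T = 398.3090
B/(C+T) = 3.5350
log10(P) = 7.7300 - 3.5350 = 4.1950
P = 10^4.1950 = 15666.9958 mmHg

15666.9958 mmHg


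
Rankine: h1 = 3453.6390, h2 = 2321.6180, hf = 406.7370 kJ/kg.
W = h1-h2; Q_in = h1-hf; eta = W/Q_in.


W = 1132.0210 kJ/kg
Q_in = 3046.9020 kJ/kg
eta = 0.3715 = 37.1532%

eta = 37.1532%


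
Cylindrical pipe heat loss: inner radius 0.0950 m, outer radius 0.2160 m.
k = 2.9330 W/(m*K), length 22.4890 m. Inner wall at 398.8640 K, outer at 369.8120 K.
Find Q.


dT = 29.0520 K
ln(ro/ri) = 0.8214
Q = 2*pi*2.9330*22.4890*29.0520 / 0.8214 = 14658.2664 W

14658.2664 W


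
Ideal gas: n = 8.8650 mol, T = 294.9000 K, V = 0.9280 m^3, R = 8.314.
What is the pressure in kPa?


P = nRT/V = 8.8650 * 8.314 * 294.9000 / 0.9280
= 21735.1946 / 0.9280 = 23421.5459 Pa = 23.4215 kPa

23.4215 kPa


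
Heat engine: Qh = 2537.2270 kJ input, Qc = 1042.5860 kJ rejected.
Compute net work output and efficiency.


W = 2537.2270 - 1042.5860 = 1494.6410 kJ
eta = 1494.6410 / 2537.2270 = 0.5891 = 58.9084%

W = 1494.6410 kJ, eta = 58.9084%


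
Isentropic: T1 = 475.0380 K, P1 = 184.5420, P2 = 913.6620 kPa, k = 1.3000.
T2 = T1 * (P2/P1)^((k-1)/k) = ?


(k-1)/k = 0.2308
(P2/P1)^exp = 1.4465
T2 = 475.0380 * 1.4465 = 687.1341 K

687.1341 K


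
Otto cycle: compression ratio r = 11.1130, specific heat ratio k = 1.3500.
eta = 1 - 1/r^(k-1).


r^(k-1) = 2.3230
eta = 1 - 1/2.3230 = 0.5695 = 56.9514%

56.9514%


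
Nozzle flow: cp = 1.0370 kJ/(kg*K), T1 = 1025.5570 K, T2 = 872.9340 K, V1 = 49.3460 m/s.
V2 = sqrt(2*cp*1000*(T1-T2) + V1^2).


dT = 152.6230 K
2*cp*1000*dT = 316540.1020
V1^2 = 2435.0277
V2 = sqrt(318975.1297) = 564.7788 m/s

564.7788 m/s


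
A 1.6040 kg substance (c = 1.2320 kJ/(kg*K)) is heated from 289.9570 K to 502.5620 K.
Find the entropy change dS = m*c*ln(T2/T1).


T2/T1 = 1.7332
ln(T2/T1) = 0.5500
dS = 1.6040 * 1.2320 * 0.5500 = 1.0868 kJ/K

1.0868 kJ/K


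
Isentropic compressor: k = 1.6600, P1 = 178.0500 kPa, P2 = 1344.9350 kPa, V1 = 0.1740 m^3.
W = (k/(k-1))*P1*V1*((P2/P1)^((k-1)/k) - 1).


(k-1)/k = 0.3976
(P2/P1)^exp = 2.2343
W = 2.5152 * 178.0500 * 0.1740 * (2.2343 - 1) = 96.1806 kJ

96.1806 kJ


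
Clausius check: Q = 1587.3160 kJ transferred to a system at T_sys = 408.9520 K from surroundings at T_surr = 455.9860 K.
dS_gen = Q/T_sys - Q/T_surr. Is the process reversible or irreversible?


dS_sys = 1587.3160/408.9520 = 3.8814 kJ/K
dS_surr = -1587.3160/455.9860 = -3.4811 kJ/K
dS_gen = 3.8814 - 3.4811 = 0.4004 kJ/K (irreversible)

dS_gen = 0.4004 kJ/K, irreversible


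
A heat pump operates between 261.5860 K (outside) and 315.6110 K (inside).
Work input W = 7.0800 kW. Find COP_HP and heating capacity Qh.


COP = 315.6110 / 54.0250 = 5.8419
Qh = 5.8419 * 7.0800 = 41.3610 kW

COP = 5.8419, Qh = 41.3610 kW


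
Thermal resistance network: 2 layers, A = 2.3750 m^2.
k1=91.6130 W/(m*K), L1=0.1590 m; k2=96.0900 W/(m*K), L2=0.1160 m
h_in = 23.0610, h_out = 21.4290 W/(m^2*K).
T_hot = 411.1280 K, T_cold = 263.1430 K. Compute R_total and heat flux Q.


R_conv_in = 1/(23.0610*2.3750) = 0.0183
R_1 = 0.1590/(91.6130*2.3750) = 0.0007
R_2 = 0.1160/(96.0900*2.3750) = 0.0005
R_conv_out = 1/(21.4290*2.3750) = 0.0196
R_total = 0.0391 K/W
Q = 147.9850 / 0.0391 = 3780.3351 W

R_total = 0.0391 K/W, Q = 3780.3351 W


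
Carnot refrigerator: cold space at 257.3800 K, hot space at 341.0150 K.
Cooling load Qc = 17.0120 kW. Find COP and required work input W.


COP = 257.3800 / 83.6350 = 3.0774
W = 17.0120 / 3.0774 = 5.5280 kW

COP = 3.0774, W = 5.5280 kW


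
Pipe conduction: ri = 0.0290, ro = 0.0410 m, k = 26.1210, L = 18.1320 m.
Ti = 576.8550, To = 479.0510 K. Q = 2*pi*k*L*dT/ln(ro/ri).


dT = 97.8040 K
ln(ro/ri) = 0.3463
Q = 2*pi*26.1210*18.1320*97.8040 / 0.3463 = 840522.4270 W

840522.4270 W


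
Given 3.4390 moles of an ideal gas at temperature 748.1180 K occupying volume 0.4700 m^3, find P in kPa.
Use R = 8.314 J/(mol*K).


P = nRT/V = 3.4390 * 8.314 * 748.1180 / 0.4700
= 21390.0746 / 0.4700 = 45510.7971 Pa = 45.5108 kPa

45.5108 kPa


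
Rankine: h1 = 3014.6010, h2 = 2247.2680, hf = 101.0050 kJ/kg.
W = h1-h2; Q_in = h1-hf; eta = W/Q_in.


W = 767.3330 kJ/kg
Q_in = 2913.5960 kJ/kg
eta = 0.2634 = 26.3363%

eta = 26.3363%


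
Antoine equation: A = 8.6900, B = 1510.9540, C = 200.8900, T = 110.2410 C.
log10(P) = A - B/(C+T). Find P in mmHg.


C+T = 311.1310
B/(C+T) = 4.8563
log10(P) = 8.6900 - 4.8563 = 3.8337
P = 10^3.8337 = 6818.2450 mmHg

6818.2450 mmHg


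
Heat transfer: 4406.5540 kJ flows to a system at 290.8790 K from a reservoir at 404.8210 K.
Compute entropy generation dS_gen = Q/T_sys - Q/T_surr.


dS_sys = 4406.5540/290.8790 = 15.1491 kJ/K
dS_surr = -4406.5540/404.8210 = -10.8852 kJ/K
dS_gen = 15.1491 - 10.8852 = 4.2639 kJ/K (irreversible)

dS_gen = 4.2639 kJ/K, irreversible


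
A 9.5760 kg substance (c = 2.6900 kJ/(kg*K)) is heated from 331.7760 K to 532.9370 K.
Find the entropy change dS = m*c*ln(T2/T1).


T2/T1 = 1.6063
ln(T2/T1) = 0.4739
dS = 9.5760 * 2.6900 * 0.4739 = 12.2085 kJ/K

12.2085 kJ/K


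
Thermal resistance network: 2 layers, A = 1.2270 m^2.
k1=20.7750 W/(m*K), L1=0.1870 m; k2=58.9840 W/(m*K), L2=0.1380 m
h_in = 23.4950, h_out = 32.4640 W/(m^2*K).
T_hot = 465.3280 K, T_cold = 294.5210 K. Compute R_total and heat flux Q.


R_conv_in = 1/(23.4950*1.2270) = 0.0347
R_1 = 0.1870/(20.7750*1.2270) = 0.0073
R_2 = 0.1380/(58.9840*1.2270) = 0.0019
R_conv_out = 1/(32.4640*1.2270) = 0.0251
R_total = 0.0690 K/W
Q = 170.8070 / 0.0690 = 2474.1949 W

R_total = 0.0690 K/W, Q = 2474.1949 W


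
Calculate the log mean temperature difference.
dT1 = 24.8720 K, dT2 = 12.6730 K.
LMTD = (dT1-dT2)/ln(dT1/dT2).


dT1/dT2 = 1.9626
ln(dT1/dT2) = 0.6743
LMTD = 12.1990 / 0.6743 = 18.0922 K

18.0922 K


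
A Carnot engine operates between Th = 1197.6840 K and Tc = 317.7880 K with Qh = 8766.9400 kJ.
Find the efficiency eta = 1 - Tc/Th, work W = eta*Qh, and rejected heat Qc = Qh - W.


eta = 1 - 317.7880/1197.6840 = 0.7347
W = 0.7347 * 8766.9400 = 6440.7602 kJ
Qc = 8766.9400 - 6440.7602 = 2326.1798 kJ

eta = 73.4665%, W = 6440.7602 kJ, Qc = 2326.1798 kJ


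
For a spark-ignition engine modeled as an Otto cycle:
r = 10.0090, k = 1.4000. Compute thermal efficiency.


r^(k-1) = 2.5128
eta = 1 - 1/2.5128 = 0.6020 = 60.2036%

60.2036%


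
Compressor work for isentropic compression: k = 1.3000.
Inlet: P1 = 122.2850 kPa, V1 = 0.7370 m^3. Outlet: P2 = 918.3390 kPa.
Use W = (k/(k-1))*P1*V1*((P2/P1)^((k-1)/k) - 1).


(k-1)/k = 0.2308
(P2/P1)^exp = 1.5925
W = 4.3333 * 122.2850 * 0.7370 * (1.5925 - 1) = 231.3777 kJ

231.3777 kJ


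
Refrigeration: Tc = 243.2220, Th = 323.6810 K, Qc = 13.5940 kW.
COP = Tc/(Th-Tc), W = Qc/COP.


COP = 243.2220 / 80.4590 = 3.0229
W = 13.5940 / 3.0229 = 4.4970 kW

COP = 3.0229, W = 4.4970 kW


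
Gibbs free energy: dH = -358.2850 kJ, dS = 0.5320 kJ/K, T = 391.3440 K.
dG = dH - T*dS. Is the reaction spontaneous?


T*dS = 391.3440 * 0.5320 = 208.1950 kJ
dG = -358.2850 - 208.1950 = -566.4800 kJ (spontaneous)

dG = -566.4800 kJ, spontaneous


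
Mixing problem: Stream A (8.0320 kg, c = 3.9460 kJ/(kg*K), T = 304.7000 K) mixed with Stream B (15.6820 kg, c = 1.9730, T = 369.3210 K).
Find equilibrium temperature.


num = 21084.2528
den = 62.6349
Tf = 336.6217 K

336.6217 K


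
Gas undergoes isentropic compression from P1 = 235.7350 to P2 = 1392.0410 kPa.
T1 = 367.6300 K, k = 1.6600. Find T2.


(k-1)/k = 0.3976
(P2/P1)^exp = 2.0260
T2 = 367.6300 * 2.0260 = 744.8070 K

744.8070 K


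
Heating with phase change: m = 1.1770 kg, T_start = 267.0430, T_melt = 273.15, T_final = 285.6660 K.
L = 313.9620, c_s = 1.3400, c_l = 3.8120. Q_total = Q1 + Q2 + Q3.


Q1 (sensible, solid) = 1.1770 * 1.3400 * 6.1070 = 9.6318 kJ
Q2 (latent) = 1.1770 * 313.9620 = 369.5333 kJ
Q3 (sensible, liquid) = 1.1770 * 3.8120 * 12.5160 = 56.1558 kJ
Q_total = 435.3209 kJ

435.3209 kJ


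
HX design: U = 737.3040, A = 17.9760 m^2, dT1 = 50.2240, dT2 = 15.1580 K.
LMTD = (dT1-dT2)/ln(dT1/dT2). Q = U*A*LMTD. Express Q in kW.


LMTD = 29.2713 K
Q = 737.3040 * 17.9760 * 29.2713 = 387955.4967 W = 387.9555 kW

387.9555 kW


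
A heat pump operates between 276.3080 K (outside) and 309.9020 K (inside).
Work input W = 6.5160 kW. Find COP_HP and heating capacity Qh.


COP = 309.9020 / 33.5940 = 9.2249
Qh = 9.2249 * 6.5160 = 60.1096 kW

COP = 9.2249, Qh = 60.1096 kW


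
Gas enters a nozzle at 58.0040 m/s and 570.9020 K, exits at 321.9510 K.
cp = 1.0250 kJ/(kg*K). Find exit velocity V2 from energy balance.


dT = 248.9510 K
2*cp*1000*dT = 510349.5500
V1^2 = 3364.4640
V2 = sqrt(513714.0140) = 716.7385 m/s

716.7385 m/s


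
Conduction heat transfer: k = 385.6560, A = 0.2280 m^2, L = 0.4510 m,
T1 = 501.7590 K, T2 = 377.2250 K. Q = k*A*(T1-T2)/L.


dT = 124.5340 K
Q = 385.6560 * 0.2280 * 124.5340 / 0.4510 = 24279.8688 W

24279.8688 W


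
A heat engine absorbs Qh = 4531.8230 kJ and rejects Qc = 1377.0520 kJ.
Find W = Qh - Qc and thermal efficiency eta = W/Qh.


W = 4531.8230 - 1377.0520 = 3154.7710 kJ
eta = 3154.7710 / 4531.8230 = 0.6961 = 69.6137%

W = 3154.7710 kJ, eta = 69.6137%


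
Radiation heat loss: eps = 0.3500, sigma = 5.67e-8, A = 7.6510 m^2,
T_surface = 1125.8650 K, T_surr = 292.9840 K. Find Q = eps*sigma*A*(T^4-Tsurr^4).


T^4 = 1.6067e+12
Tsurr^4 = 7.3684e+09
Q = 0.3500 * 5.67e-8 * 7.6510 * 1.5994e+12 = 242838.9466 W

242838.9466 W


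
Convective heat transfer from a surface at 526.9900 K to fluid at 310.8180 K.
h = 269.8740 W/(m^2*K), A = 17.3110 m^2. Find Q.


dT = 216.1720 K
Q = 269.8740 * 17.3110 * 216.1720 = 1009909.9315 W

1009909.9315 W


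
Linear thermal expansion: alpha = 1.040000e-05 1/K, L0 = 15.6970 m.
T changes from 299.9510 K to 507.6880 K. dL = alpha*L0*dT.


dT = 207.7370 K
dL = 1.040000e-05 * 15.6970 * 207.7370 = 0.033913 m
L_final = 15.730913 m

dL = 0.033913 m


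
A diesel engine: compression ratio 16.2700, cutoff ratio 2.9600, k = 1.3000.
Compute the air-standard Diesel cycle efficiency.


r^(k-1) = 2.3090
rc^k = 4.0990
eta = 0.4732 = 47.3246%

47.3246%


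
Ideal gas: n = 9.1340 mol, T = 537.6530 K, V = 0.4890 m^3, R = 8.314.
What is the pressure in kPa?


P = nRT/V = 9.1340 * 8.314 * 537.6530 / 0.4890
= 40829.4097 / 0.4890 = 83495.7253 Pa = 83.4957 kPa

83.4957 kPa


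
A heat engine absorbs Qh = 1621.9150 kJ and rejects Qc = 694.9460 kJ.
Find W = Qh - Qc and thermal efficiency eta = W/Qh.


W = 1621.9150 - 694.9460 = 926.9690 kJ
eta = 926.9690 / 1621.9150 = 0.5715 = 57.1527%

W = 926.9690 kJ, eta = 57.1527%


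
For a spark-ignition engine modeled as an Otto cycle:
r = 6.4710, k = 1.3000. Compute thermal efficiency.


r^(k-1) = 1.7510
eta = 1 - 1/1.7510 = 0.4289 = 42.8905%

42.8905%


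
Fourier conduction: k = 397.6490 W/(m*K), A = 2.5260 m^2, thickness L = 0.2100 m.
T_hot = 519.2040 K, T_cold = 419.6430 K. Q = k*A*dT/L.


dT = 99.5610 K
Q = 397.6490 * 2.5260 * 99.5610 / 0.2100 = 476215.1374 W

476215.1374 W


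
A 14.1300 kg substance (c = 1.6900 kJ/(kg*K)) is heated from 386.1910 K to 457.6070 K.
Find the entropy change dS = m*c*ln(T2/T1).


T2/T1 = 1.1849
ln(T2/T1) = 0.1697
dS = 14.1300 * 1.6900 * 0.1697 = 4.0519 kJ/K

4.0519 kJ/K


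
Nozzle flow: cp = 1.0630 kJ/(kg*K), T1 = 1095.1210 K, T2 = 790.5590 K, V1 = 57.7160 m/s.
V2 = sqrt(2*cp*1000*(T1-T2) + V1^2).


dT = 304.5620 K
2*cp*1000*dT = 647498.8120
V1^2 = 3331.1367
V2 = sqrt(650829.9487) = 806.7403 m/s

806.7403 m/s


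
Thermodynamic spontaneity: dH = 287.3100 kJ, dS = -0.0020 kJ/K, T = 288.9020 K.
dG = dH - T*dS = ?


T*dS = 288.9020 * -0.0020 = -0.5778 kJ
dG = 287.3100 + 0.5778 = 287.8878 kJ (non-spontaneous)

dG = 287.8878 kJ, non-spontaneous


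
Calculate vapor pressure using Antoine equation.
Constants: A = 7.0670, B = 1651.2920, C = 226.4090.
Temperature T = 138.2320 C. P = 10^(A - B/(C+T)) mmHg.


C+T = 364.6410
B/(C+T) = 4.5285
log10(P) = 7.0670 - 4.5285 = 2.5385
P = 10^2.5385 = 345.5081 mmHg

345.5081 mmHg


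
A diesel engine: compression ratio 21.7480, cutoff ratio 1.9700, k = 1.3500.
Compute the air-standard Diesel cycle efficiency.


r^(k-1) = 2.9383
rc^k = 2.4976
eta = 0.6108 = 61.0772%

61.0772%


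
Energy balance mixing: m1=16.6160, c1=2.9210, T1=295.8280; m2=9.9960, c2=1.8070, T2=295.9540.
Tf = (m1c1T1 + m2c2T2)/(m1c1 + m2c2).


num = 19703.8610
den = 66.5981
Tf = 295.8622 K

295.8622 K


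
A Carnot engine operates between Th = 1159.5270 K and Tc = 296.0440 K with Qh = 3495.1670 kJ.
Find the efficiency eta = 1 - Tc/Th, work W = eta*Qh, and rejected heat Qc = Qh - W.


eta = 1 - 296.0440/1159.5270 = 0.7447
W = 0.7447 * 3495.1670 = 2602.8004 kJ
Qc = 3495.1670 - 2602.8004 = 892.3666 kJ

eta = 74.4686%, W = 2602.8004 kJ, Qc = 892.3666 kJ


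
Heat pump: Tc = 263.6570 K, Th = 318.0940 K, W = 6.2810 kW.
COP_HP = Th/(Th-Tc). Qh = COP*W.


COP = 318.0940 / 54.4370 = 5.8433
Qh = 5.8433 * 6.2810 = 36.7020 kW

COP = 5.8433, Qh = 36.7020 kW


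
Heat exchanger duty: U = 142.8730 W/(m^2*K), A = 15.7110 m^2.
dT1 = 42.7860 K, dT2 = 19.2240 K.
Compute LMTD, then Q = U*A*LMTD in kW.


LMTD = 29.4506 K
Q = 142.8730 * 15.7110 * 29.4506 = 66107.1187 W = 66.1071 kW

66.1071 kW


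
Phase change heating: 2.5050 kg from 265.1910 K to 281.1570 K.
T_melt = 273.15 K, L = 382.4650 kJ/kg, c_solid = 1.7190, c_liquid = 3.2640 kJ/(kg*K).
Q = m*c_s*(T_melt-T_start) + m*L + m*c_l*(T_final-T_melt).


Q1 (sensible, solid) = 2.5050 * 1.7190 * 7.9590 = 34.2722 kJ
Q2 (latent) = 2.5050 * 382.4650 = 958.0748 kJ
Q3 (sensible, liquid) = 2.5050 * 3.2640 * 8.0070 = 65.4678 kJ
Q_total = 1057.8148 kJ

1057.8148 kJ


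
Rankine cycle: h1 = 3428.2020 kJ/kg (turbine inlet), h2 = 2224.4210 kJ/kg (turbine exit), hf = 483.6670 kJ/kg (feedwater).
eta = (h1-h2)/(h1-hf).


W = 1203.7810 kJ/kg
Q_in = 2944.5350 kJ/kg
eta = 0.4088 = 40.8819%

eta = 40.8819%


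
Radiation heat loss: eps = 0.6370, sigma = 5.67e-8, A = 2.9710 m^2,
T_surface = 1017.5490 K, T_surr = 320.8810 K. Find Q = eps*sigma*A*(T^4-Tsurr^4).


T^4 = 1.0721e+12
Tsurr^4 = 1.0602e+10
Q = 0.6370 * 5.67e-8 * 2.9710 * 1.0615e+12 = 113901.7332 W

113901.7332 W


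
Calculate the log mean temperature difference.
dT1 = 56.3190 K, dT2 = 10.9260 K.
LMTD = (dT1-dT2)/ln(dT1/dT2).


dT1/dT2 = 5.1546
ln(dT1/dT2) = 1.6399
LMTD = 45.3930 / 1.6399 = 27.6806 K

27.6806 K


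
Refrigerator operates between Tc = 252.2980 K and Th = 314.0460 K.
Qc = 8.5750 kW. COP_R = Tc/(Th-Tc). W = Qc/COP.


COP = 252.2980 / 61.7480 = 4.0859
W = 8.5750 / 4.0859 = 2.0987 kW

COP = 4.0859, W = 2.0987 kW


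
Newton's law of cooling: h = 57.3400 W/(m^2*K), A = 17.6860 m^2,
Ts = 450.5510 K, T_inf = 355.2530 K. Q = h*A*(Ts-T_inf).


dT = 95.2980 K
Q = 57.3400 * 17.6860 * 95.2980 = 96643.1541 W

96643.1541 W


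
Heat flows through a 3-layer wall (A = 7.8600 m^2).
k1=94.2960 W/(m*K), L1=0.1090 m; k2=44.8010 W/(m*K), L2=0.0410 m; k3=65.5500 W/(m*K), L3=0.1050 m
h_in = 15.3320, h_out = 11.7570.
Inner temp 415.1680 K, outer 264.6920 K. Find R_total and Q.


R_conv_in = 1/(15.3320*7.8600) = 0.0083
R_1 = 0.1090/(94.2960*7.8600) = 0.0001
R_2 = 0.0410/(44.8010*7.8600) = 0.0001
R_3 = 0.1050/(65.5500*7.8600) = 0.0002
R_conv_out = 1/(11.7570*7.8600) = 0.0108
R_total = 0.0196 K/W
Q = 150.4760 / 0.0196 = 7682.5483 W

R_total = 0.0196 K/W, Q = 7682.5483 W


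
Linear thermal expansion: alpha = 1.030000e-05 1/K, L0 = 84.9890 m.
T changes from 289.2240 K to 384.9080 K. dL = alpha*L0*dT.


dT = 95.6840 K
dL = 1.030000e-05 * 84.9890 * 95.6840 = 0.083761 m
L_final = 85.072761 m

dL = 0.083761 m


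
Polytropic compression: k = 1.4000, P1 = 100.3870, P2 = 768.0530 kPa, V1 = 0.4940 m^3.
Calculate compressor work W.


(k-1)/k = 0.2857
(P2/P1)^exp = 1.7885
W = 3.5000 * 100.3870 * 0.4940 * (1.7885 - 1) = 136.8597 kJ

136.8597 kJ


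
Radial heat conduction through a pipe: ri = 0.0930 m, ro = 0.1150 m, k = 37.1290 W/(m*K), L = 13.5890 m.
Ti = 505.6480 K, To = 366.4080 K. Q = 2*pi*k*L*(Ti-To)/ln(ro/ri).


dT = 139.2400 K
ln(ro/ri) = 0.2123
Q = 2*pi*37.1290*13.5890*139.2400 / 0.2123 = 2078872.6440 W

2078872.6440 W


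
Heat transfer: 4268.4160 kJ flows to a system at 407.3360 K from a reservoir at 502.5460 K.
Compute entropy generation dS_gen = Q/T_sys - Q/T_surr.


dS_sys = 4268.4160/407.3360 = 10.4789 kJ/K
dS_surr = -4268.4160/502.5460 = -8.4936 kJ/K
dS_gen = 10.4789 - 8.4936 = 1.9853 kJ/K (irreversible)

dS_gen = 1.9853 kJ/K, irreversible


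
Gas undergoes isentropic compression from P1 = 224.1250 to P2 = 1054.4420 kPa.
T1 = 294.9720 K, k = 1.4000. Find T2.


(k-1)/k = 0.2857
(P2/P1)^exp = 1.5565
T2 = 294.9720 * 1.5565 = 459.1271 K

459.1271 K


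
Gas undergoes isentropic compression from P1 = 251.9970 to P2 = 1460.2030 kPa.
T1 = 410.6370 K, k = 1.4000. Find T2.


(k-1)/k = 0.2857
(P2/P1)^exp = 1.6520
T2 = 410.6370 * 1.6520 = 678.3646 K

678.3646 K


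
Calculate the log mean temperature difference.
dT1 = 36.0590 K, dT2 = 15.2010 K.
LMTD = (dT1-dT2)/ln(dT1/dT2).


dT1/dT2 = 2.3721
ln(dT1/dT2) = 0.8638
LMTD = 20.8580 / 0.8638 = 24.1469 K

24.1469 K


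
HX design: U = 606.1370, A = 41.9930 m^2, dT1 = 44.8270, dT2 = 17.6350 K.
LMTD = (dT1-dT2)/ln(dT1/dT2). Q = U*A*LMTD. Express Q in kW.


LMTD = 29.1470 K
Q = 606.1370 * 41.9930 * 29.1470 = 741894.3841 W = 741.8944 kW

741.8944 kW


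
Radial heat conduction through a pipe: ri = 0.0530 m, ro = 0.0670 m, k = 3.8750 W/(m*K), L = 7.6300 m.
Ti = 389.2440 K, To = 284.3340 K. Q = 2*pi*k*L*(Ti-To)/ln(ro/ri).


dT = 104.9100 K
ln(ro/ri) = 0.2344
Q = 2*pi*3.8750*7.6300*104.9100 / 0.2344 = 83144.6070 W

83144.6070 W


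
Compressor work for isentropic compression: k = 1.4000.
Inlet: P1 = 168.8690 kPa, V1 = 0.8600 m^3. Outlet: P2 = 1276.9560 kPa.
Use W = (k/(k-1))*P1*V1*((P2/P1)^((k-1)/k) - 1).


(k-1)/k = 0.2857
(P2/P1)^exp = 1.7825
W = 3.5000 * 168.8690 * 0.8600 * (1.7825 - 1) = 397.7549 kJ

397.7549 kJ


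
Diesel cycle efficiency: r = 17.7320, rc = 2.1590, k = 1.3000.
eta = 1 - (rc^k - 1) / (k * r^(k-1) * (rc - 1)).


r^(k-1) = 2.3693
rc^k = 2.7197
eta = 0.5183 = 51.8263%

51.8263%


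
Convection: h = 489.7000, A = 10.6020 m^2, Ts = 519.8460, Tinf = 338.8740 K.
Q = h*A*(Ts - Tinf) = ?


dT = 180.9720 K
Q = 489.7000 * 10.6020 * 180.9720 = 939570.3210 W

939570.3210 W


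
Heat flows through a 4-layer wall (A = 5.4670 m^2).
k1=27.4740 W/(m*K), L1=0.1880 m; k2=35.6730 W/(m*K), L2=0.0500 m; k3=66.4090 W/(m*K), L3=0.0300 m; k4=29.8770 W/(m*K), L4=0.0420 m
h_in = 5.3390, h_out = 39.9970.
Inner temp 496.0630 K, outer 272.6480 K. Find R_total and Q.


R_conv_in = 1/(5.3390*5.4670) = 0.0343
R_1 = 0.1880/(27.4740*5.4670) = 0.0013
R_2 = 0.0500/(35.6730*5.4670) = 0.0003
R_3 = 0.0300/(66.4090*5.4670) = 8.2631e-05
R_4 = 0.0420/(29.8770*5.4670) = 0.0003
R_conv_out = 1/(39.9970*5.4670) = 0.0046
R_total = 0.0407 K/W
Q = 223.4150 / 0.0407 = 5491.8313 W

R_total = 0.0407 K/W, Q = 5491.8313 W


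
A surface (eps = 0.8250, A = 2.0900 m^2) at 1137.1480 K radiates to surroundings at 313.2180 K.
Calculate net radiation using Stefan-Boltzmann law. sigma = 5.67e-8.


T^4 = 1.6721e+12
Tsurr^4 = 9.6247e+09
Q = 0.8250 * 5.67e-8 * 2.0900 * 1.6625e+12 = 162534.0102 W

162534.0102 W


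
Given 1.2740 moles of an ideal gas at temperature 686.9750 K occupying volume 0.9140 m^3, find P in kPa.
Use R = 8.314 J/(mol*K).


P = nRT/V = 1.2740 * 8.314 * 686.9750 / 0.9140
= 7276.4639 / 0.9140 = 7961.1203 Pa = 7.9611 kPa

7.9611 kPa


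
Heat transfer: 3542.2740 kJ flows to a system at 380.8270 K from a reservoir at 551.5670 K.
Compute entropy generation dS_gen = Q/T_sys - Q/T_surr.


dS_sys = 3542.2740/380.8270 = 9.3015 kJ/K
dS_surr = -3542.2740/551.5670 = -6.4222 kJ/K
dS_gen = 9.3015 - 6.4222 = 2.8793 kJ/K (irreversible)

dS_gen = 2.8793 kJ/K, irreversible


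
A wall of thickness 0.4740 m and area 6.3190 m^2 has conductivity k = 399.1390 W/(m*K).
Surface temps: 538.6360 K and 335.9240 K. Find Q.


dT = 202.7120 K
Q = 399.1390 * 6.3190 * 202.7120 / 0.4740 = 1078632.8361 W

1078632.8361 W


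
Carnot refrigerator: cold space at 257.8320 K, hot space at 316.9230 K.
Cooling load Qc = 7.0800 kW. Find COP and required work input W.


COP = 257.8320 / 59.0910 = 4.3633
W = 7.0800 / 4.3633 = 1.6226 kW

COP = 4.3633, W = 1.6226 kW


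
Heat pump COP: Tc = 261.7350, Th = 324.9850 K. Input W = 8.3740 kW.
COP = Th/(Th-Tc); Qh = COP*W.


COP = 324.9850 / 63.2500 = 5.1381
Qh = 5.1381 * 8.3740 = 43.0265 kW

COP = 5.1381, Qh = 43.0265 kW


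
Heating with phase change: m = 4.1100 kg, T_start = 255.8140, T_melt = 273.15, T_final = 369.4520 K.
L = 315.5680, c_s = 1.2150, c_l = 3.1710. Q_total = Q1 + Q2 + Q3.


Q1 (sensible, solid) = 4.1100 * 1.2150 * 17.3360 = 86.5699 kJ
Q2 (latent) = 4.1100 * 315.5680 = 1296.9845 kJ
Q3 (sensible, liquid) = 4.1100 * 3.1710 * 96.3020 = 1255.0857 kJ
Q_total = 2638.6401 kJ

2638.6401 kJ


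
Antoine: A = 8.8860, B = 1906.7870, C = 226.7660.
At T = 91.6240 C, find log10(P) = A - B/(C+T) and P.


C+T = 318.3900
B/(C+T) = 5.9888
log10(P) = 8.8860 - 5.9888 = 2.8972
P = 10^2.8972 = 789.1495 mmHg

789.1495 mmHg


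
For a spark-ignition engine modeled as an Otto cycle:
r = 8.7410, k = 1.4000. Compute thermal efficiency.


r^(k-1) = 2.3803
eta = 1 - 1/2.3803 = 0.5799 = 57.9878%

57.9878%


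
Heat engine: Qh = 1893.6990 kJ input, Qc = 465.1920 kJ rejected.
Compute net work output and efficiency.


W = 1893.6990 - 465.1920 = 1428.5070 kJ
eta = 1428.5070 / 1893.6990 = 0.7543 = 75.4347%

W = 1428.5070 kJ, eta = 75.4347%


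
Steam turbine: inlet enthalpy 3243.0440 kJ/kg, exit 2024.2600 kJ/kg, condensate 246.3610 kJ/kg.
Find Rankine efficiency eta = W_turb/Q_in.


W = 1218.7840 kJ/kg
Q_in = 2996.6830 kJ/kg
eta = 0.4067 = 40.6711%

eta = 40.6711%


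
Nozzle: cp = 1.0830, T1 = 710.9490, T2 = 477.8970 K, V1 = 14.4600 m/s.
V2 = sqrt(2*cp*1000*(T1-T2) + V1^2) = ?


dT = 233.0520 K
2*cp*1000*dT = 504790.6320
V1^2 = 209.0916
V2 = sqrt(504999.7236) = 710.6333 m/s

710.6333 m/s


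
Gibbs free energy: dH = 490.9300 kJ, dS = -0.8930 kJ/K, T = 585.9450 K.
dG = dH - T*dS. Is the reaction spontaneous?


T*dS = 585.9450 * -0.8930 = -523.2489 kJ
dG = 490.9300 + 523.2489 = 1014.1789 kJ (non-spontaneous)

dG = 1014.1789 kJ, non-spontaneous


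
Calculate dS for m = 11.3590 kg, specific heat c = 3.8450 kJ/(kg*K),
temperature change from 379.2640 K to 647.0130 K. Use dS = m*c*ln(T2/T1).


T2/T1 = 1.7060
ln(T2/T1) = 0.5341
dS = 11.3590 * 3.8450 * 0.5341 = 23.3285 kJ/K

23.3285 kJ/K


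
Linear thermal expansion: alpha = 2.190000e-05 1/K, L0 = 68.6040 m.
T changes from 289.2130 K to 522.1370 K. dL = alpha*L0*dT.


dT = 232.9240 K
dL = 2.190000e-05 * 68.6040 * 232.9240 = 0.349951 m
L_final = 68.953951 m

dL = 0.349951 m


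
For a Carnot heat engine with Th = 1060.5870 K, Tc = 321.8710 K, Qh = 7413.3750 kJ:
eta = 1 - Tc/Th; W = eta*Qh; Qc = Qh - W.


eta = 1 - 321.8710/1060.5870 = 0.6965
W = 0.6965 * 7413.3750 = 5163.5356 kJ
Qc = 7413.3750 - 5163.5356 = 2249.8394 kJ

eta = 69.6516%, W = 5163.5356 kJ, Qc = 2249.8394 kJ


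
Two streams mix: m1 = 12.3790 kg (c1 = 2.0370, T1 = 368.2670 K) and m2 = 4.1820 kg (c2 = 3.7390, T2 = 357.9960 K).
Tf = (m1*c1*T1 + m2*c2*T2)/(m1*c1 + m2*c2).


num = 14884.0329
den = 40.8525
Tf = 364.3357 K

364.3357 K


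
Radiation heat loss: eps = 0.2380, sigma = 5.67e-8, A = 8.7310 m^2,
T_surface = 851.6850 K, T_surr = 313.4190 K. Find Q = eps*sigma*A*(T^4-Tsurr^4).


T^4 = 5.2616e+11
Tsurr^4 = 9.6494e+09
Q = 0.2380 * 5.67e-8 * 8.7310 * 5.1651e+11 = 60855.7130 W

60855.7130 W


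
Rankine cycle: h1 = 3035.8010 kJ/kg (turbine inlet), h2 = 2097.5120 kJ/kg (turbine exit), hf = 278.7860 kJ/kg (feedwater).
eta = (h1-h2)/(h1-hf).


W = 938.2890 kJ/kg
Q_in = 2757.0150 kJ/kg
eta = 0.3403 = 34.0328%

eta = 34.0328%


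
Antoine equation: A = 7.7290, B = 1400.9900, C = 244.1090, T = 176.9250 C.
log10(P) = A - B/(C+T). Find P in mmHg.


C+T = 421.0340
B/(C+T) = 3.3275
log10(P) = 7.7290 - 3.3275 = 4.4015
P = 10^4.4015 = 25205.8593 mmHg

25205.8593 mmHg


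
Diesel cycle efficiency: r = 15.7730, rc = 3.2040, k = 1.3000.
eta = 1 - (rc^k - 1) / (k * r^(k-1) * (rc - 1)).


r^(k-1) = 2.2876
rc^k = 4.5436
eta = 0.4594 = 45.9351%

45.9351%


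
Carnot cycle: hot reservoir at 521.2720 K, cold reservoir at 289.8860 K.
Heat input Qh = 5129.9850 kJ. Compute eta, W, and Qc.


eta = 1 - 289.8860/521.2720 = 0.4439
W = 0.4439 * 5129.9850 = 2277.1350 kJ
Qc = 5129.9850 - 2277.1350 = 2852.8500 kJ

eta = 44.3887%, W = 2277.1350 kJ, Qc = 2852.8500 kJ


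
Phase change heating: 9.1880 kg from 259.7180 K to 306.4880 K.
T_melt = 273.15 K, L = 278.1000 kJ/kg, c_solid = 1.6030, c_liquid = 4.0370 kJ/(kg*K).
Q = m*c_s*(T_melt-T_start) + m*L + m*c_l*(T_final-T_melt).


Q1 (sensible, solid) = 9.1880 * 1.6030 * 13.4320 = 197.8314 kJ
Q2 (latent) = 9.1880 * 278.1000 = 2555.1828 kJ
Q3 (sensible, liquid) = 9.1880 * 4.0370 * 33.3380 = 1236.5716 kJ
Q_total = 3989.5858 kJ

3989.5858 kJ


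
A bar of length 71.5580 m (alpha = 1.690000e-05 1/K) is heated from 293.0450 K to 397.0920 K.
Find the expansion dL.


dT = 104.0470 K
dL = 1.690000e-05 * 71.5580 * 104.0470 = 0.125827 m
L_final = 71.683827 m

dL = 0.125827 m


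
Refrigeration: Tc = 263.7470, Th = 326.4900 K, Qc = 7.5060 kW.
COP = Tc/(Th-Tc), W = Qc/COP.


COP = 263.7470 / 62.7430 = 4.2036
W = 7.5060 / 4.2036 = 1.7856 kW

COP = 4.2036, W = 1.7856 kW


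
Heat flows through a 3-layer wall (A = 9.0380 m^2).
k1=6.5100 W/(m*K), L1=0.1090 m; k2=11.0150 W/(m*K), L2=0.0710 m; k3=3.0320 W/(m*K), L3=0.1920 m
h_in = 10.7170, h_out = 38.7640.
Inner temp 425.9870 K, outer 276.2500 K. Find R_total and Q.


R_conv_in = 1/(10.7170*9.0380) = 0.0103
R_1 = 0.1090/(6.5100*9.0380) = 0.0019
R_2 = 0.0710/(11.0150*9.0380) = 0.0007
R_3 = 0.1920/(3.0320*9.0380) = 0.0070
R_conv_out = 1/(38.7640*9.0380) = 0.0029
R_total = 0.0228 K/W
Q = 149.7370 / 0.0228 = 6581.6512 W

R_total = 0.0228 K/W, Q = 6581.6512 W


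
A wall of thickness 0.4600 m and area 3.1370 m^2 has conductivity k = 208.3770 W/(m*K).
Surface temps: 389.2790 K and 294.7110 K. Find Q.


dT = 94.5680 K
Q = 208.3770 * 3.1370 * 94.5680 / 0.4600 = 134384.9619 W

134384.9619 W


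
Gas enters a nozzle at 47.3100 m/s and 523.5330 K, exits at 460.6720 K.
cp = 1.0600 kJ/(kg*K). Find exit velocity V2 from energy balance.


dT = 62.8610 K
2*cp*1000*dT = 133265.3200
V1^2 = 2238.2361
V2 = sqrt(135503.5561) = 368.1081 m/s

368.1081 m/s


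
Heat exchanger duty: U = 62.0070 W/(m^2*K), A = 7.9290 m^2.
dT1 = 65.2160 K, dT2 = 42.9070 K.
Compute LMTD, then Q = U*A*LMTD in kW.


LMTD = 53.2854 K
Q = 62.0070 * 7.9290 * 53.2854 = 26197.9645 W = 26.1980 kW

26.1980 kW


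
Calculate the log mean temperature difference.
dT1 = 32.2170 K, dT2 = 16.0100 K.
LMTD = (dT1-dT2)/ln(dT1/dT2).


dT1/dT2 = 2.0123
ln(dT1/dT2) = 0.6993
LMTD = 16.2070 / 0.6993 = 23.1767 K

23.1767 K
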